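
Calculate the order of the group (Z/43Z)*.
42

Prime factorization: 43 = 43
Using the formula φ(n) = n × Π(1 - 1/p) for each prime factor p:
φ(43) = 43 × (1 - 1/43)
φ(43) = 42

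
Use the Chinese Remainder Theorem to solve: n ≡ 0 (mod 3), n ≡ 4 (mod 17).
M = 3 × 17 = 51. M₁ = 17, y₁ ≡ 2 (mod 3). M₂ = 3, y₂ ≡ 6 (mod 17). n = 0×17×2 + 4×3×6 ≡ 21 (mod 51)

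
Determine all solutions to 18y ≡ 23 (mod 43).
18

Since gcd(18, 43) = 1 divides 23, a solution exists.
Multiply both sides by the inverse of 18 mod 43:
  18^(-1) mod 43 = 12
  x ≡ 12 × 23 ≡ 276 ≡ 18 (mod 43)
Verification: 18 × 18 = 324 = 7 × 43 + 23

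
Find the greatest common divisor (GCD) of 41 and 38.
1

Using the Euclidean algorithm:
41 = 1 × 38 + 3
38 = 12 × 3 + 2
3 = 1 × 2 + 1
2 = 2 × 1 + 0

GCD(41, 38) = 1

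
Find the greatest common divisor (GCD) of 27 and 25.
1

Using the Euclidean algorithm:
27 = 1 × 25 + 2
25 = 12 × 2 + 1
2 = 2 × 1 + 0

GCD(27, 25) = 1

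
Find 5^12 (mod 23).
Using repeated squaring. 12 = 8 + 4 (binary 1100). Repeated squaring mod 23: 5^1 ≡ 5; 5^2 ≡ 5² = 25 ≡ 2; 5^4 ≡ 2² = 4 ≡ 4; 5^8 ≡ 4² = 16 ≡ 16. Multiply: 5^12 = 5^8 × 5^4 ≡ 16 × 4 (mod 23): 16 × 4 = 64 ≡ 18. So 5^12 ≡ 18 (mod 23).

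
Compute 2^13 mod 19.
Using repeated squaring. 13 = 8 + 4 + 1 (binary 1101). Repeated squaring mod 19: 2^1 ≡ 2; 2^2 ≡ 2² = 4 ≡ 4; 2^4 ≡ 4² = 16 ≡ 16; 2^8 ≡ 16² = 256 ≡ 9. Multiply: 2^13 = 2^8 × 2^4 × 2^1 ≡ 9 × 16 × 2 (mod 19): 9 × 16 = 144 ≡ 11; 11 × 2 = 22 ≡ 3. So 2^13 ≡ 3 (mod 19).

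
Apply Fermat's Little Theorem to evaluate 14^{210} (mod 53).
37

By Fermat's Little Theorem, a^(p-1) ≡ 1 (mod p) for prime p and gcd(a, p) = 1
Here p = 53, so 14^52 ≡ 1 (mod 53)
We can reduce the exponent: 210 mod 52 = 2
So 14^210 ≡ 14^2 (mod 53)
Computing: 14^2 mod 53 = 37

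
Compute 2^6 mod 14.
6 = 4 + 2 (binary 110). Repeated squaring mod 14: 2^1 ≡ 2; 2^2 ≡ 2² = 4 ≡ 4; 2^4 ≡ 4² = 16 ≡ 2. Multiply: 2^6 = 2^4 × 2^2 ≡ 2 × 4 (mod 14): 2 × 4 = 8 ≡ 8. So 2^6 ≡ 8 (mod 14).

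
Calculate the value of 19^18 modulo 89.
Using repeated squaring. 18 = 16 + 2 (binary 10010). Repeated squaring mod 89: 19^1 ≡ 19; 19^2 ≡ 19² = 361 ≡ 5; 19^4 ≡ 5² = 25 ≡ 25; 19^8 ≡ 25² = 625 ≡ 2; 19^16 ≡ 2² = 4 ≡ 4. Multiply: 19^18 = 19^16 × 19^2 ≡ 4 × 5 (mod 89): 4 × 5 = 20 ≡ 20. So 19^18 ≡ 20 (mod 89).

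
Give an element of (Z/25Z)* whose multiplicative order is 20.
2 has order 20 mod 25 since 2^{20} ≡ 1 (mod 25) and no smaller power works.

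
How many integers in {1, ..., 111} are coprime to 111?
72

Prime factorization: 111 = 3 × 37
Using the formula φ(n) = n × Π(1 - 1/p) for each prime factor p:
φ(111) = 111 × (1 - 1/3) × (1 - 1/37)
φ(111) = 72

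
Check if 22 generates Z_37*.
p - 1 = 36 has prime divisors 2, 3. Check 22^(36/q) mod 37 for each: 22^(36/2) = 22^18 ≡ 36, 22^(36/3) = 22^12 ≡ 26 (mod 37). None of these is 1, so 22 has order 36 = φ(37), so it is a primitive root mod 37.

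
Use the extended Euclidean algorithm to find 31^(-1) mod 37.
Extended GCD: 31(6) + 37(-5) = 1. So 31^(-1) ≡ 6 ≡ 6 (mod 37). Verify: 31 × 6 = 186 ≡ 1 (mod 37)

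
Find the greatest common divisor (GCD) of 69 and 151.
1

Using the Euclidean algorithm:
69 = 0 × 151 + 69
151 = 2 × 69 + 13
69 = 5 × 13 + 4
13 = 3 × 4 + 1
4 = 4 × 1 + 0

GCD(69, 151) = 1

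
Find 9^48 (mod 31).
Using Fermat: 9^{30} ≡ 1 (mod 31). 48 ≡ 18 (mod 30). So 9^{48} ≡ 9^{18} ≡ 16 (mod 31)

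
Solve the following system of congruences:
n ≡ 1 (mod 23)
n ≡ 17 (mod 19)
93

Using the Chinese Remainder Theorem:
M = product of moduli = 437
For equation 1: M_1 = 19, 19 ≡ 19 (mod 23), inverse of 19 mod 23 is 17 (check: 19 × 17 = 323 ≡ 1 (mod 23))
For equation 2: M_2 = 23, 23 ≡ 4 (mod 19), inverse of 23 mod 19 is 5 (check: 4 × 5 = 20 ≡ 1 (mod 19))
Combine: n ≡ Σ r_i×M_i×(M_i⁻¹ mod m_i) = 1×19×17 + 17×23×5 = 323 + 1955 = 2278
2278 mod 437 = 93
n ≡ 93 (mod 437)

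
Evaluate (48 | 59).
(48/59) = 48^{29} mod 59 = 1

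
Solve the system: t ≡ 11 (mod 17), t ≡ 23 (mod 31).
M = 17 × 31 = 527. M₁ = 31, y₁ ≡ 11 (mod 17). M₂ = 17, y₂ ≡ 11 (mod 31). t = 11×31×11 + 23×17×11 ≡ 147 (mod 527)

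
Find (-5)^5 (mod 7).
(-5) ≡ 2 (mod 7). 5 = 4 + 1 (binary 101). Repeated squaring mod 7: 2^1 ≡ 2; 2^2 ≡ 2² = 4 ≡ 4; 2^4 ≡ 4² = 16 ≡ 2. Multiply: (-5)^5 ≡ 2^4 × 2^1 ≡ 2 × 2 (mod 7): 2 × 2 = 4 ≡ 4. So (-5)^5 ≡ 4 (mod 7).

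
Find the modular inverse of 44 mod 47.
44^(-1) ≡ 31 (mod 47). Verification: 44 × 31 = 1364 ≡ 1 (mod 47)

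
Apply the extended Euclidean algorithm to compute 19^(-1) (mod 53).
Extended GCD: 19(14) + 53(-5) = 1. So 19^(-1) ≡ 14 ≡ 14 (mod 53). Verify: 19 × 14 = 266 ≡ 1 (mod 53)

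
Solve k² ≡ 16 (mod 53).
The square roots of 16 mod 53 are 49 and 4. Verify: 49² = 2401 ≡ 16 (mod 53)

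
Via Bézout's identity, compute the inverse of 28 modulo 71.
Extended GCD: 28(33) + 71(-13) = 1. So 28^(-1) ≡ 33 ≡ 33 (mod 71). Verify: 28 × 33 = 924 ≡ 1 (mod 71)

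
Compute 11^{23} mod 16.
3

Using successive squaring:
Binary expansion of 23: 10111
Powers of 11 mod 16 (each is the square of the previous):
  11^1 ≡ 11 (mod 16)
  11^2 ≡ 11² = 121 ≡ 9 (mod 16)
  11^4 ≡ 9² = 81 ≡ 1 (mod 16)
  11^8 ≡ 1² = 1 ≡ 1 (mod 16)
  11^16 ≡ 1² = 1 ≡ 1 (mod 16)
23 = 16 + 4 + 2 + 1, so 11^23 = 11^16 × 11^4 × 11^2 × 11^1 ≡ 1 × 1 × 9 × 11 (mod 16)
Multiplying step by step:
  1 × 1 = 1 ≡ 1 (mod 16)
  1 × 9 = 9 ≡ 9 (mod 16)
  9 × 11 = 99 ≡ 3 (mod 16)
Result: 11^23 ≡ 3 (mod 16)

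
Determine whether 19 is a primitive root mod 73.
p - 1 = 72 has prime divisors 2, 3. Check 19^(72/q) mod 73 for each: 19^(72/2) = 19^36 ≡ 1, 19^(72/3) = 19^24 ≡ 64 (mod 73). Since 19^36 ≡ 1 (mod 73), the order of 19 divides 36 (in fact the order is 36) ≠ 72, so it is not a primitive root.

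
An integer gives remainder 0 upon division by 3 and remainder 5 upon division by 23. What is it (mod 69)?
M = 3 × 23 = 69. M₁ = 23, y₁ ≡ 2 (mod 3). M₂ = 3, y₂ ≡ 8 (mod 23). n = 0×23×2 + 5×3×8 ≡ 51 (mod 69). The smallest positive such number is 51.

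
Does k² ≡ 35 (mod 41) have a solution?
By Euler's criterion: 35^{20} ≡ 40 (mod 41). Since this equals -1 (≡ 40), 35 is not a QR.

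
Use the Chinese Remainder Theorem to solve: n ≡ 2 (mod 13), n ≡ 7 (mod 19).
197

Using the Chinese Remainder Theorem:
M = product of moduli = 247
For equation 1: M_1 = 19, 19 ≡ 6 (mod 13), inverse of 19 mod 13 is 11 (check: 6 × 11 = 66 ≡ 1 (mod 13))
For equation 2: M_2 = 13, 13 ≡ 13 (mod 19), inverse of 13 mod 19 is 3 (check: 13 × 3 = 39 ≡ 1 (mod 19))
Combine: n ≡ Σ r_i×M_i×(M_i⁻¹ mod m_i) = 2×19×11 + 7×13×3 = 418 + 273 = 691
691 mod 247 = 197
n ≡ 197 (mod 247)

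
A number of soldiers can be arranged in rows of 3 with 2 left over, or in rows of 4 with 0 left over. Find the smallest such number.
M = 3 × 4 = 12. M₁ = 4, y₁ ≡ 1 (mod 3). M₂ = 3, y₂ ≡ 3 (mod 4). n = 2×4×1 + 0×3×3 ≡ 8 (mod 12). The smallest positive such number is 8.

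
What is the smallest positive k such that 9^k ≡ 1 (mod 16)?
Powers of 9 mod 16: 9^1≡9, 9^2≡1. Order = 2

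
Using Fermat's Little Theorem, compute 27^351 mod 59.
By Fermat: 27^{58} ≡ 1 (mod 59). 351 = 6×58 + 3. So 27^{351} ≡ 27^{3} ≡ 36 (mod 59)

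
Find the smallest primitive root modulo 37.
2

A primitive root g modulo p has order p-1 = 36
Prime divisors of 36: [2, 3]
g is a primitive root iff g^(36/q) ≢ 1 (mod 37) for each prime divisor q
Testing small values:
  g = 2: 2^18 ≡ 36, 2^12 ≡ 26 (mod 37) → none is 1, primitive root!
The smallest primitive root is 2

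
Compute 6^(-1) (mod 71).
12

Using Extended Euclidean Algorithm:
gcd(6, 71) = 1
Bezout coefficients: 6 × 12 + 71 × -1 = 1
So 6 × 12 ≡ 1 (mod 71)
The inverse is 12 mod 71 = 12
Verification: 6 × 12 = 72 = 1 × 71 + 1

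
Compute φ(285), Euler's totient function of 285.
144

Prime factorization: 285 = 3 × 5 × 19
Using the formula φ(n) = n × Π(1 - 1/p) for each prime factor p:
φ(285) = 285 × (1 - 1/3) × (1 - 1/5) × (1 - 1/19)
φ(285) = 144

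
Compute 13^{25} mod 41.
3

Using successive squaring:
Binary expansion of 25: 11001
Powers of 13 mod 41 (each is the square of the previous):
  13^1 ≡ 13 (mod 41)
  13^2 ≡ 13² = 169 ≡ 5 (mod 41)
  13^4 ≡ 5² = 25 ≡ 25 (mod 41)
  13^8 ≡ 25² = 625 ≡ 10 (mod 41)
  13^16 ≡ 10² = 100 ≡ 18 (mod 41)
25 = 16 + 8 + 1, so 13^25 = 13^16 × 13^8 × 13^1 ≡ 18 × 10 × 13 (mod 41)
Multiplying step by step:
  18 × 10 = 180 ≡ 16 (mod 41)
  16 × 13 = 208 ≡ 3 (mod 41)
Result: 13^25 ≡ 3 (mod 41)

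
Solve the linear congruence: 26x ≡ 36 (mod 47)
5

Since gcd(26, 47) = 1 divides 36, a solution exists.
Multiply both sides by the inverse of 26 mod 47:
  26^(-1) mod 47 = 38
  x ≡ 38 × 36 ≡ 1368 ≡ 5 (mod 47)
Verification: 26 × 5 = 130 = 2 × 47 + 36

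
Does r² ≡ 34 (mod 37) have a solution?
By Euler's criterion: 34^{18} ≡ 1 (mod 37). Since this equals 1, 34 is a QR.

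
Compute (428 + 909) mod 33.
17

(428 + 909) = 1337
1337 mod 33 = 17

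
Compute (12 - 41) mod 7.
6

(12 - 41) = -29
-29 mod 7 = 6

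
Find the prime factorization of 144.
2^4 × 3^2

Divide by primes starting from smallest:
144 ÷ 2 = 72
72 ÷ 2 = 36
36 ÷ 2 = 18
18 ÷ 2 = 9
9 ÷ 3 = 3
3 ÷ 3 = 1

144 = 2^4 × 3^2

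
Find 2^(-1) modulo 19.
10

Using Extended Euclidean Algorithm:
gcd(2, 19) = 1
Bezout coefficients: 2 × -9 + 19 × 1 = 1
So 2 × -9 ≡ 1 (mod 19)
The inverse is -9 mod 19 = 10
Verification: 2 × 10 = 20 = 1 × 19 + 1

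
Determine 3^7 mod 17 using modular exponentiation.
7 = 4 + 2 + 1 (binary 111). Repeated squaring mod 17: 3^1 ≡ 3; 3^2 ≡ 3² = 9 ≡ 9; 3^4 ≡ 9² = 81 ≡ 13. Multiply: 3^7 = 3^4 × 3^2 × 3^1 ≡ 13 × 9 × 3 (mod 17): 13 × 9 = 117 ≡ 15; 15 × 3 = 45 ≡ 11. So 3^7 ≡ 11 (mod 17).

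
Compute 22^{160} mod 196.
176

Using successive squaring:
Binary expansion of 160: 10100000
Powers of 22 mod 196 (each is the square of the previous):
  22^1 ≡ 22 (mod 196)
  22^2 ≡ 22² = 484 ≡ 92 (mod 196)
  22^4 ≡ 92² = 8464 ≡ 36 (mod 196)
  22^8 ≡ 36² = 1296 ≡ 120 (mod 196)
  22^16 ≡ 120² = 14400 ≡ 92 (mod 196)
  22^32 ≡ 92² = 8464 ≡ 36 (mod 196)
  22^64 ≡ 36² = 1296 ≡ 120 (mod 196)
  22^128 ≡ 120² = 14400 ≡ 92 (mod 196)
160 = 128 + 32, so 22^160 = 22^128 × 22^32 ≡ 92 × 36 (mod 196)
Multiplying step by step:
  92 × 36 = 3312 ≡ 176 (mod 196)
Result: 22^160 ≡ 176 (mod 196)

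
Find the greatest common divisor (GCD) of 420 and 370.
10

Using the Euclidean algorithm:
420 = 1 × 370 + 50
370 = 7 × 50 + 20
50 = 2 × 20 + 10
20 = 2 × 10 + 0

GCD(420, 370) = 10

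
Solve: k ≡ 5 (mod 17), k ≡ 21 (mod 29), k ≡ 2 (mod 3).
M = 17 × 29 × 3 = 1479. M₁ = 87, y₁ ≡ 9 (mod 17). M₂ = 51, y₂ ≡ 4 (mod 29). M₃ = 493, y₃ ≡ 1 (mod 3). k = 5×87×9 + 21×51×4 + 2×493×1 ≡ 311 (mod 1479)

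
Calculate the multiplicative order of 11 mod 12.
Powers of 11 mod 12: 11^1≡11, 11^2≡1. Order = 2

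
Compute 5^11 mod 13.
Using repeated squaring. 11 = 8 + 2 + 1 (binary 1011). Repeated squaring mod 13: 5^1 ≡ 5; 5^2 ≡ 5² = 25 ≡ 12; 5^4 ≡ 12² = 144 ≡ 1; 5^8 ≡ 1² = 1 ≡ 1. Multiply: 5^11 = 5^8 × 5^2 × 5^1 ≡ 1 × 12 × 5 (mod 13): 1 × 12 = 12 ≡ 12; 12 × 5 = 60 ≡ 8. So 5^11 ≡ 8 (mod 13).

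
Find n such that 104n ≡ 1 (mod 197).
104^(-1) ≡ 36 (mod 197). Verification: 104 × 36 = 3744 ≡ 1 (mod 197)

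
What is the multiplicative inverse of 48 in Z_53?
21

Using Extended Euclidean Algorithm:
gcd(48, 53) = 1
Bezout coefficients: 48 × 21 + 53 × -19 = 1
So 48 × 21 ≡ 1 (mod 53)
The inverse is 21 mod 53 = 21
Verification: 48 × 21 = 1008 = 19 × 53 + 1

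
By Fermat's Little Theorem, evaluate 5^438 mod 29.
By Fermat: 5^{28} ≡ 1 (mod 29). 438 ≡ 18 (mod 28). So 5^{438} ≡ 5^{18} ≡ 16 (mod 29)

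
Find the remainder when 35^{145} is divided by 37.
By Fermat: 35^{36} ≡ 1 (mod 37). 145 = 4×36 + 1. So 35^{145} ≡ 35^{1} ≡ 35 (mod 37)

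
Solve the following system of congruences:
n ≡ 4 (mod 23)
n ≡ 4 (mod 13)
4

Using the Chinese Remainder Theorem:
M = product of moduli = 299
For equation 1: M_1 = 13, 13 ≡ 13 (mod 23), inverse of 13 mod 23 is 16 (check: 13 × 16 = 208 ≡ 1 (mod 23))
For equation 2: M_2 = 23, 23 ≡ 10 (mod 13), inverse of 23 mod 13 is 4 (check: 10 × 4 = 40 ≡ 1 (mod 13))
Combine: n ≡ Σ r_i×M_i×(M_i⁻¹ mod m_i) = 4×13×16 + 4×23×4 = 832 + 368 = 1200
1200 mod 299 = 4
n ≡ 4 (mod 299)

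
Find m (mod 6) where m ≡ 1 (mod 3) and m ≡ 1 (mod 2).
M = 3 × 2 = 6. M₁ = 2, y₁ ≡ 2 (mod 3). M₂ = 3, y₂ ≡ 1 (mod 2). m = 1×2×2 + 1×3×1 ≡ 1 (mod 6)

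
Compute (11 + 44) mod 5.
0

(11 + 44) = 55
55 mod 5 = 0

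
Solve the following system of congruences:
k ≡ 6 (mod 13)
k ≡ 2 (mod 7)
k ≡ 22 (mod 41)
3425

Using the Chinese Remainder Theorem:
M = product of moduli = 3731
For equation 1: M_1 = 287, 287 ≡ 1 (mod 13), inverse of 287 mod 13 is 1 (check: 1 × 1 = 1 ≡ 1 (mod 13))
For equation 2: M_2 = 533, 533 ≡ 1 (mod 7), inverse of 533 mod 7 is 1 (check: 1 × 1 = 1 ≡ 1 (mod 7))
For equation 3: M_3 = 91, 91 ≡ 9 (mod 41), inverse of 91 mod 41 is 32 (check: 9 × 32 = 288 ≡ 1 (mod 41))
Combine: k ≡ Σ r_i×M_i×(M_i⁻¹ mod m_i) = 6×287×1 + 2×533×1 + 22×91×32 = 1722 + 1066 + 64064 = 66852
66852 mod 3731 = 3425
k ≡ 3425 (mod 3731)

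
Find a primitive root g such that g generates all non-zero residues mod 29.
p - 1 = 28 has prime divisors 2, 7. h is a primitive root mod 29 iff h^(28/q) ≢ 1 (mod 29) for each such q.
h = 2: 2^14 ≡ 28, 2^4 ≡ 16 (mod 29); none is 1, so 2 has order 28 and is a primitive root.
The smallest primitive root mod 29 is g = 2.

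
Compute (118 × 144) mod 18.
0

(118 × 144) = 16992
16992 mod 18 = 0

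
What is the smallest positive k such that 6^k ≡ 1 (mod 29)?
Powers of 6 mod 29: 6^1≡6, 6^2≡7, 6^3≡13, 6^4≡20, 6^5≡4, 6^6≡24, 6^7≡28, 6^8≡23, 6^9≡22, 6^10≡16, 6^11≡9, 6^12≡25, 6^13≡5, 6^14≡1. Order = 14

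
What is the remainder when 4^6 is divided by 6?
6 = 4 + 2 (binary 110). Repeated squaring mod 6: 4^1 ≡ 4; 4^2 ≡ 4² = 16 ≡ 4; 4^4 ≡ 4² = 16 ≡ 4. Multiply: 4^6 = 4^4 × 4^2 ≡ 4 × 4 (mod 6): 4 × 4 = 16 ≡ 4. So 4^6 ≡ 4 (mod 6).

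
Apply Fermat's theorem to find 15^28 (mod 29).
By Fermat's Little Theorem, 15^{28} ≡ 1 (mod 29) since 29 is prime and gcd(15, 29) = 1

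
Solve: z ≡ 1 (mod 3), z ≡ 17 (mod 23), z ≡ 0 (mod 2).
M = 3 × 23 × 2 = 138. M₁ = 46, y₁ ≡ 1 (mod 3). M₂ = 6, y₂ ≡ 4 (mod 23). M₃ = 69, y₃ ≡ 1 (mod 2). z = 1×46×1 + 17×6×4 + 0×69×1 ≡ 40 (mod 138)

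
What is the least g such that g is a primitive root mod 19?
p - 1 = 18 has prime divisors 2, 3. h is a primitive root mod 19 iff h^(18/q) ≢ 1 (mod 19) for each such q.
h = 2: 2^9 ≡ 18, 2^6 ≡ 7 (mod 19); none is 1, so 2 has order 18 and is a primitive root.
The smallest primitive root mod 19 is g = 2.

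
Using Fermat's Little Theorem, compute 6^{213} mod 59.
33

By Fermat's Little Theorem, a^(p-1) ≡ 1 (mod p) for prime p and gcd(a, p) = 1
Here p = 59, so 6^58 ≡ 1 (mod 59)
We can reduce the exponent: 213 mod 58 = 39
So 6^213 ≡ 6^39 (mod 59)
Computing: 6^39 mod 59 = 33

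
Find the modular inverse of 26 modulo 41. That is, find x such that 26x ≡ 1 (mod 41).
30

Using Extended Euclidean Algorithm:
gcd(26, 41) = 1
Bezout coefficients: 26 × -11 + 41 × 7 = 1
So 26 × -11 ≡ 1 (mod 41)
The inverse is -11 mod 41 = 30
Verification: 26 × 30 = 780 = 19 × 41 + 1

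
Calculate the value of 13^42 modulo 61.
Using repeated squaring. 42 = 32 + 8 + 2 (binary 101010). Repeated squaring mod 61: 13^1 ≡ 13; 13^2 ≡ 13² = 169 ≡ 47; 13^4 ≡ 47² = 2209 ≡ 13; 13^8 ≡ 13² = 169 ≡ 47; 13^16 ≡ 47² = 2209 ≡ 13; 13^32 ≡ 13² = 169 ≡ 47. Multiply: 13^42 = 13^32 × 13^8 × 13^2 ≡ 47 × 47 × 47 (mod 61): 47 × 47 = 2209 ≡ 13; 13 × 47 = 611 ≡ 1. So 13^42 ≡ 1 (mod 61).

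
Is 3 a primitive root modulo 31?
Yes

To verify, check if 3^(30/q) ≢ 1 (mod 31) for each prime divisor q of 30
Divisors of 30 = 30: [1, 2, 3, 5, 6, 10, 15, 30]
  3^(30/2) = 3^15 ≡ 30 (mod 31)
  3^(30/3) = 3^10 ≡ 25 (mod 31)
  3^(30/5) = 3^6 ≡ 16 (mod 31)
Conclusion: 3 is a primitive root modulo 31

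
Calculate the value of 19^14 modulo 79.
Using repeated squaring. 14 = 8 + 4 + 2 (binary 1110). Repeated squaring mod 79: 19^1 ≡ 19; 19^2 ≡ 19² = 361 ≡ 45; 19^4 ≡ 45² = 2025 ≡ 50; 19^8 ≡ 50² = 2500 ≡ 51. Multiply: 19^14 = 19^8 × 19^4 × 19^2 ≡ 51 × 50 × 45 (mod 79): 51 × 50 = 2550 ≡ 22; 22 × 45 = 990 ≡ 42. So 19^14 ≡ 42 (mod 79).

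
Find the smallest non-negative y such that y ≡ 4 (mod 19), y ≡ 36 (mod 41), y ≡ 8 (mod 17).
11024

Using the Chinese Remainder Theorem:
M = product of moduli = 13243
For equation 1: M_1 = 697, 697 ≡ 13 (mod 19), inverse of 697 mod 19 is 3 (check: 13 × 3 = 39 ≡ 1 (mod 19))
For equation 2: M_2 = 323, 323 ≡ 36 (mod 41), inverse of 323 mod 41 is 8 (check: 36 × 8 = 288 ≡ 1 (mod 41))
For equation 3: M_3 = 779, 779 ≡ 14 (mod 17), inverse of 779 mod 17 is 11 (check: 14 × 11 = 154 ≡ 1 (mod 17))
Combine: y ≡ Σ r_i×M_i×(M_i⁻¹ mod m_i) = 4×697×3 + 36×323×8 + 8×779×11 = 8364 + 93024 + 68552 = 169940
169940 mod 13243 = 11024
y ≡ 11024 (mod 13243)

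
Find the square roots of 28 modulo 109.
The square roots of 28 mod 109 are 79 and 30. Verify: 79² = 6241 ≡ 28 (mod 109)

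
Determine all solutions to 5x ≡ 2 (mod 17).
14

Since gcd(5, 17) = 1 divides 2, a solution exists.
Multiply both sides by the inverse of 5 mod 17:
  5^(-1) mod 17 = 7
  x ≡ 7 × 2 ≡ 14 ≡ 14 (mod 17)
Verification: 5 × 14 = 70 = 4 × 17 + 2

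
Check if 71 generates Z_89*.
p - 1 = 88 has prime divisors 2, 11. Check 71^(88/q) mod 89 for each: 71^(88/2) = 71^44 ≡ 1, 71^(88/11) = 71^8 ≡ 67 (mod 89). Since 71^44 ≡ 1 (mod 89), the order of 71 divides 44 (in fact the order is 44) ≠ 88, so it is not a primitive root.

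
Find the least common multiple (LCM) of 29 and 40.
1160

First find GCD(29, 40) using the Euclidean algorithm:
29 = 0 × 40 + 29
40 = 1 × 29 + 11
29 = 2 × 11 + 7
11 = 1 × 7 + 4
7 = 1 × 4 + 3
4 = 1 × 3 + 1
3 = 3 × 1 + 0
GCD(29, 40) = 1

LCM formula: LCM(a, b) = (a × b) / GCD(a, b)
LCM(29, 40) = (29 × 40) / 1
LCM(29, 40) = 1160 / 1
LCM(29, 40) = 1160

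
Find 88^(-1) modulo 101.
31

Using Extended Euclidean Algorithm:
gcd(88, 101) = 1
Bezout coefficients: 88 × 31 + 101 × -27 = 1
So 88 × 31 ≡ 1 (mod 101)
The inverse is 31 mod 101 = 31
Verification: 88 × 31 = 2728 = 27 × 101 + 1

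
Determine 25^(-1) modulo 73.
25^(-1) ≡ 38 (mod 73). Verification: 25 × 38 = 950 ≡ 1 (mod 73)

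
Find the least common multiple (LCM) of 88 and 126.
5544

First find GCD(88, 126) using the Euclidean algorithm:
88 = 0 × 126 + 88
126 = 1 × 88 + 38
88 = 2 × 38 + 12
38 = 3 × 12 + 2
12 = 6 × 2 + 0
GCD(88, 126) = 2

LCM formula: LCM(a, b) = (a × b) / GCD(a, b)
LCM(88, 126) = (88 × 126) / 2
LCM(88, 126) = 11088 / 2
LCM(88, 126) = 5544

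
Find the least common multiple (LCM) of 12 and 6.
12

First find GCD(12, 6) using the Euclidean algorithm:
12 = 2 × 6 + 0
GCD(12, 6) = 6

LCM formula: LCM(a, b) = (a × b) / GCD(a, b)
LCM(12, 6) = (12 × 6) / 6
LCM(12, 6) = 72 / 6
LCM(12, 6) = 12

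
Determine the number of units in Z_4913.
4624

Prime factorization: 4913 = 17^3
Using the formula φ(n) = n × Π(1 - 1/p) for each prime factor p:
φ(4913) = 4913 × (1 - 1/17)
φ(4913) = 4624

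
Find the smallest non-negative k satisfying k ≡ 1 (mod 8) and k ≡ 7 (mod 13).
M = 8 × 13 = 104. M₁ = 13, y₁ ≡ 5 (mod 8). M₂ = 8, y₂ ≡ 5 (mod 13). k = 1×13×5 + 7×8×5 ≡ 33 (mod 104)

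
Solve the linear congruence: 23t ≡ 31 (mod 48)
41

Since gcd(23, 48) = 1 divides 31, a solution exists.
Multiply both sides by the inverse of 23 mod 48:
  23^(-1) mod 48 = 23
  x ≡ 23 × 31 ≡ 713 ≡ 41 (mod 48)
Verification: 23 × 41 = 943 = 19 × 48 + 31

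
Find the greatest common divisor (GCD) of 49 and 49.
49

Using the Euclidean algorithm:
49 = 1 × 49 + 0

GCD(49, 49) = 49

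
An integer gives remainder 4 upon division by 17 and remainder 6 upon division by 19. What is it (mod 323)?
M = 17 × 19 = 323. M₁ = 19, y₁ ≡ 9 (mod 17). M₂ = 17, y₂ ≡ 9 (mod 19). t = 4×19×9 + 6×17×9 ≡ 310 (mod 323). The smallest positive such number is 310.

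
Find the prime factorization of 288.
2^5 × 3^2

Divide by primes starting from smallest:
288 ÷ 2 = 144
144 ÷ 2 = 72
72 ÷ 2 = 36
36 ÷ 2 = 18
18 ÷ 2 = 9
9 ÷ 3 = 3
3 ÷ 3 = 1

288 = 2^5 × 3^2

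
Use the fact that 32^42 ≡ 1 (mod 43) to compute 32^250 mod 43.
By Fermat: 32^{42} ≡ 1 (mod 43). 250 = 5×42 + 40. So 32^{250} ≡ 32^{40} ≡ 16 (mod 43)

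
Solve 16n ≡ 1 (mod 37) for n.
7

Using Extended Euclidean Algorithm:
gcd(16, 37) = 1
Bezout coefficients: 16 × 7 + 37 × -3 = 1
So 16 × 7 ≡ 1 (mod 37)
The inverse is 7 mod 37 = 7
Verification: 16 × 7 = 112 = 3 × 37 + 1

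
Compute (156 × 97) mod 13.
0

(156 × 97) = 15132
15132 mod 13 = 0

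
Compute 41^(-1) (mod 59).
36

Using Extended Euclidean Algorithm:
gcd(41, 59) = 1
Bezout coefficients: 41 × -23 + 59 × 16 = 1
So 41 × -23 ≡ 1 (mod 59)
The inverse is -23 mod 59 = 36
Verification: 41 × 36 = 1476 = 25 × 59 + 1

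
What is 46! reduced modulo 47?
By Wilson's theorem, (46)! ≡ -1 ≡ 46 (mod 47)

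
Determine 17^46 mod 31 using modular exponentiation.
Using Fermat: 17^{30} ≡ 1 (mod 31). 46 ≡ 16 (mod 30). So 17^{46} ≡ 17^{16} ≡ 14 (mod 31)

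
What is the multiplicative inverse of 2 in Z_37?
19

Using Extended Euclidean Algorithm:
gcd(2, 37) = 1
Bezout coefficients: 2 × -18 + 37 × 1 = 1
So 2 × -18 ≡ 1 (mod 37)
The inverse is -18 mod 37 = 19
Verification: 2 × 19 = 38 = 1 × 37 + 1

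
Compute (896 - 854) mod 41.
1

(896 - 854) = 42
42 mod 41 = 1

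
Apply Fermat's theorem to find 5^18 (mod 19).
By Fermat's Little Theorem, 5^{18} ≡ 1 (mod 19) since 19 is prime and gcd(5, 19) = 1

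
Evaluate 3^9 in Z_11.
9 = 8 + 1 (binary 1001). Repeated squaring mod 11: 3^1 ≡ 3; 3^2 ≡ 3² = 9 ≡ 9; 3^4 ≡ 9² = 81 ≡ 4; 3^8 ≡ 4² = 16 ≡ 5. Multiply: 3^9 = 3^8 × 3^1 ≡ 5 × 3 (mod 11): 5 × 3 = 15 ≡ 4. So 3^9 ≡ 4 (mod 11).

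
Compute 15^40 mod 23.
Using Fermat: 15^{22} ≡ 1 (mod 23). 40 ≡ 18 (mod 22). So 15^{40} ≡ 15^{18} ≡ 12 (mod 23)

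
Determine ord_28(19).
Powers of 19 mod 28: 19^1≡19, 19^2≡25, 19^3≡27, 19^4≡9, 19^5≡3, 19^6≡1. Order = 6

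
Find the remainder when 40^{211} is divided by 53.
By Fermat: 40^{52} ≡ 1 (mod 53). 211 = 4×52 + 3. So 40^{211} ≡ 40^{3} ≡ 29 (mod 53)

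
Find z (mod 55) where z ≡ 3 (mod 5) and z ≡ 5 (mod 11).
M = 5 × 11 = 55. M₁ = 11, y₁ ≡ 1 (mod 5). M₂ = 5, y₂ ≡ 9 (mod 11). z = 3×11×1 + 5×5×9 ≡ 38 (mod 55)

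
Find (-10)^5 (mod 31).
(-10) ≡ 21 (mod 31). 5 = 4 + 1 (binary 101). Repeated squaring mod 31: 21^1 ≡ 21; 21^2 ≡ 21² = 441 ≡ 7; 21^4 ≡ 7² = 49 ≡ 18. Multiply: (-10)^5 ≡ 21^4 × 21^1 ≡ 18 × 21 (mod 31): 18 × 21 = 378 ≡ 6. So (-10)^5 ≡ 6 (mod 31).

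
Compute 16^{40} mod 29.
23

Using successive squaring:
Binary expansion of 40: 101000
Powers of 16 mod 29 (each is the square of the previous):
  16^1 ≡ 16 (mod 29)
  16^2 ≡ 16² = 256 ≡ 24 (mod 29)
  16^4 ≡ 24² = 576 ≡ 25 (mod 29)
  16^8 ≡ 25² = 625 ≡ 16 (mod 29)
  16^16 ≡ 16² = 256 ≡ 24 (mod 29)
  16^32 ≡ 24² = 576 ≡ 25 (mod 29)
40 = 32 + 8, so 16^40 = 16^32 × 16^8 ≡ 25 × 16 (mod 29)
Multiplying step by step:
  25 × 16 = 400 ≡ 23 (mod 29)
Result: 16^40 ≡ 23 (mod 29)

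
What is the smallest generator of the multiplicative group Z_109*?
p - 1 = 108 has prime divisors 2, 3. h is a primitive root mod 109 iff h^(108/q) ≢ 1 (mod 109) for each such q.
h = 2: 2^54 ≡ 108, 2^36 ≡ 1 (mod 109); 2^36 ≡ 1, so not a primitive root.
h = 3: 3^54 ≡ 1, 3^36 ≡ 63 (mod 109); 3^54 ≡ 1, so not a primitive root.
h = 4: 4^54 ≡ 1, 4^36 ≡ 1 (mod 109); 4^54 ≡ 1, so not a primitive root.
h = 5: 5^54 ≡ 1, 5^36 ≡ 63 (mod 109); 5^54 ≡ 1, so not a primitive root.
h = 6: 6^54 ≡ 108, 6^36 ≡ 63 (mod 109); none is 1, so 6 has order 108 and is a primitive root.
The smallest primitive root mod 109 is g = 6.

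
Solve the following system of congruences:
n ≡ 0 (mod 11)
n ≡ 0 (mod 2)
0

Using the Chinese Remainder Theorem:
M = product of moduli = 22
For equation 1: M_1 = 2, 2 ≡ 2 (mod 11), inverse of 2 mod 11 is 6 (check: 2 × 6 = 12 ≡ 1 (mod 11))
For equation 2: M_2 = 11, 11 ≡ 1 (mod 2), inverse of 11 mod 2 is 1 (check: 1 × 1 = 1 ≡ 1 (mod 2))
Combine: n ≡ Σ r_i×M_i×(M_i⁻¹ mod m_i) = 0×2×6 + 0×11×1 = 0 + 0 = 0
0 mod 22 = 0
n ≡ 0 (mod 22)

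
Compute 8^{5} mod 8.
0

Using successive squaring:
Binary expansion of 5: 101
Powers of 8 mod 8 (each is the square of the previous):
  8^1 ≡ 0 (mod 8)
  8^2 ≡ 0² = 0 ≡ 0 (mod 8)
  8^4 ≡ 0² = 0 ≡ 0 (mod 8)
5 = 4 + 1, so 8^5 = 8^4 × 8^1 ≡ 0 × 0 (mod 8)
Multiplying step by step:
  0 × 0 = 0 ≡ 0 (mod 8)
Result: 8^5 ≡ 0 (mod 8)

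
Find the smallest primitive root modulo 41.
p - 1 = 40 has prime divisors 2, 5. h is a primitive root mod 41 iff h^(40/q) ≢ 1 (mod 41) for each such q.
h = 2: 2^20 ≡ 1, 2^8 ≡ 10 (mod 41); 2^20 ≡ 1, so not a primitive root.
h = 3: 3^20 ≡ 40, 3^8 ≡ 1 (mod 41); 3^8 ≡ 1, so not a primitive root.
h = 4: 4^20 ≡ 1, 4^8 ≡ 18 (mod 41); 4^20 ≡ 1, so not a primitive root.
h = 5: 5^20 ≡ 1, 5^8 ≡ 18 (mod 41); 5^20 ≡ 1, so not a primitive root.
h = 6: 6^20 ≡ 40, 6^8 ≡ 10 (mod 41); none is 1, so 6 has order 40 and is a primitive root.
The smallest primitive root mod 41 is g = 6.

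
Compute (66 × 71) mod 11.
0

(66 × 71) = 4686
4686 mod 11 = 0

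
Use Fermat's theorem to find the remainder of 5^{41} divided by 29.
6

By Fermat's Little Theorem, a^(p-1) ≡ 1 (mod p) for prime p and gcd(a, p) = 1
Here p = 29, so 5^28 ≡ 1 (mod 29)
We can reduce the exponent: 41 mod 28 = 13
So 5^41 ≡ 5^13 (mod 29)
Computing: 5^13 mod 29 = 6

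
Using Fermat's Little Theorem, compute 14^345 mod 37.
By Fermat: 14^{36} ≡ 1 (mod 37). 345 ≡ 21 (mod 36). So 14^{345} ≡ 14^{21} ≡ 31 (mod 37)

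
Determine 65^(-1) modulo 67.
65^(-1) ≡ 33 (mod 67). Verification: 65 × 33 = 2145 ≡ 1 (mod 67)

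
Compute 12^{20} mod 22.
12

Using successive squaring:
Binary expansion of 20: 10100
Powers of 12 mod 22 (each is the square of the previous):
  12^1 ≡ 12 (mod 22)
  12^2 ≡ 12² = 144 ≡ 12 (mod 22)
  12^4 ≡ 12² = 144 ≡ 12 (mod 22)
  12^8 ≡ 12² = 144 ≡ 12 (mod 22)
  12^16 ≡ 12² = 144 ≡ 12 (mod 22)
20 = 16 + 4, so 12^20 = 12^16 × 12^4 ≡ 12 × 12 (mod 22)
Multiplying step by step:
  12 × 12 = 144 ≡ 12 (mod 22)
Result: 12^20 ≡ 12 (mod 22)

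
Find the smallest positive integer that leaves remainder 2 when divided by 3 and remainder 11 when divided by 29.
M = 3 × 29 = 87. M₁ = 29, y₁ ≡ 2 (mod 3). M₂ = 3, y₂ ≡ 10 (mod 29). n = 2×29×2 + 11×3×10 ≡ 11 (mod 87). The smallest positive such number is 11.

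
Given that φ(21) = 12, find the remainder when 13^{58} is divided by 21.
By Euler: 13^{12} ≡ 1 (mod 21) since gcd(13, 21) = 1. 58 = 4×12 + 10. So 13^{58} ≡ 13^{10} ≡ 1 (mod 21)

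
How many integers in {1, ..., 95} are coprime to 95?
72

Prime factorization: 95 = 5 × 19
Using the formula φ(n) = n × Π(1 - 1/p) for each prime factor p:
φ(95) = 95 × (1 - 1/5) × (1 - 1/19)
φ(95) = 72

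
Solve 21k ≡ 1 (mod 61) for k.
21^(-1) ≡ 32 (mod 61). Verification: 21 × 32 = 672 ≡ 1 (mod 61)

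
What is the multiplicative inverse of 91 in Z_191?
91^(-1) ≡ 21 (mod 191). Verification: 91 × 21 = 1911 ≡ 1 (mod 191)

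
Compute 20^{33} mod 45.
35

Using successive squaring:
Binary expansion of 33: 100001
Powers of 20 mod 45 (each is the square of the previous):
  20^1 ≡ 20 (mod 45)
  20^2 ≡ 20² = 400 ≡ 40 (mod 45)
  20^4 ≡ 40² = 1600 ≡ 25 (mod 45)
  20^8 ≡ 25² = 625 ≡ 40 (mod 45)
  20^16 ≡ 40² = 1600 ≡ 25 (mod 45)
  20^32 ≡ 25² = 625 ≡ 40 (mod 45)
33 = 32 + 1, so 20^33 = 20^32 × 20^1 ≡ 40 × 20 (mod 45)
Multiplying step by step:
  40 × 20 = 800 ≡ 35 (mod 45)
Result: 20^33 ≡ 35 (mod 45)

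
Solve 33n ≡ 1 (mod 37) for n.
33^(-1) ≡ 9 (mod 37). Verification: 33 × 9 = 297 ≡ 1 (mod 37)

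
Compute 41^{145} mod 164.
41

Using successive squaring:
Binary expansion of 145: 10010001
Powers of 41 mod 164 (each is the square of the previous):
  41^1 ≡ 41 (mod 164)
  41^2 ≡ 41² = 1681 ≡ 41 (mod 164)
  41^4 ≡ 41² = 1681 ≡ 41 (mod 164)
  41^8 ≡ 41² = 1681 ≡ 41 (mod 164)
  41^16 ≡ 41² = 1681 ≡ 41 (mod 164)
  41^32 ≡ 41² = 1681 ≡ 41 (mod 164)
  41^64 ≡ 41² = 1681 ≡ 41 (mod 164)
  41^128 ≡ 41² = 1681 ≡ 41 (mod 164)
145 = 128 + 16 + 1, so 41^145 = 41^128 × 41^16 × 41^1 ≡ 41 × 41 × 41 (mod 164)
Multiplying step by step:
  41 × 41 = 1681 ≡ 41 (mod 164)
  41 × 41 = 1681 ≡ 41 (mod 164)
Result: 41^145 ≡ 41 (mod 164)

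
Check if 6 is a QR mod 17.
By Euler's criterion: 6^{8} ≡ 16 (mod 17). Since this equals -1 (≡ 16), 6 is not a QR.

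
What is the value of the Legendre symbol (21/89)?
(21/89) = 21^{44} mod 89 = 1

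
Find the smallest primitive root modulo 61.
2

A primitive root g modulo p has order p-1 = 60
Prime divisors of 60: [2, 3, 5]
g is a primitive root iff g^(60/q) ≢ 1 (mod 61) for each prime divisor q
Testing small values:
  g = 2: 2^30 ≡ 60, 2^20 ≡ 47, 2^12 ≡ 9 (mod 61) → none is 1, primitive root!
The smallest primitive root is 2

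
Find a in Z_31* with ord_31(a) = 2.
30 has order 2 mod 31 since 30^{2} ≡ 1 (mod 31) and no smaller power works.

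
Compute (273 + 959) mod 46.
36

(273 + 959) = 1232
1232 mod 46 = 36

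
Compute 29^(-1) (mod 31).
29^(-1) ≡ 15 (mod 31). Verification: 29 × 15 = 435 ≡ 1 (mod 31)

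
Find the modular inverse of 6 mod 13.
6^(-1) ≡ 11 (mod 13). Verification: 6 × 11 = 66 ≡ 1 (mod 13)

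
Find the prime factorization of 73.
73

Divide by primes starting from smallest:
73 ÷ 73 = 1

73 = 73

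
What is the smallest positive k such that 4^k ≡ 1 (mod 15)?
Powers of 4 mod 15: 4^1≡4, 4^2≡1. Order = 2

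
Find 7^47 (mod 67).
Using repeated squaring. 47 = 32 + 8 + 4 + 2 + 1 (binary 101111). Repeated squaring mod 67: 7^1 ≡ 7; 7^2 ≡ 7² = 49 ≡ 49; 7^4 ≡ 49² = 2401 ≡ 56; 7^8 ≡ 56² = 3136 ≡ 54; 7^16 ≡ 54² = 2916 ≡ 35; 7^32 ≡ 35² = 1225 ≡ 19. Multiply: 7^47 = 7^32 × 7^8 × 7^4 × 7^2 × 7^1 ≡ 19 × 54 × 56 × 49 × 7 (mod 67): 19 × 54 = 1026 ≡ 21; 21 × 56 = 1176 ≡ 37; 37 × 49 = 1813 ≡ 4; 4 × 7 = 28 ≡ 28. So 7^47 ≡ 28 (mod 67).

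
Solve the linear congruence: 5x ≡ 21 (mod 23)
18

Since gcd(5, 23) = 1 divides 21, a solution exists.
Multiply both sides by the inverse of 5 mod 23:
  5^(-1) mod 23 = 14
  x ≡ 14 × 21 ≡ 294 ≡ 18 (mod 23)
Verification: 5 × 18 = 90 = 3 × 23 + 21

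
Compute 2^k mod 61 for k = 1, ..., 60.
g^1, g^2, ..., g^{60} mod 61: {2, 4, 8, 16, 32, 3, 6, 12, 24, 48, 35, 9, 18, 36, 11, 22, 44, 27, 54, 47, 33, 5, 10, 20, 40, 19, 38, 15, 30, 60, 59, 57, 53, 45, 29, 58, 55, 49, 37, 13, 26, 52, 43, 25, 50, 39, 17, 34, 7, 14, 28, 56, 51, 41, 21, 42, 23, 46, 31, 1}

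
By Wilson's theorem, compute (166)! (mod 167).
By Wilson's theorem, (166)! ≡ -1 ≡ 166 (mod 167)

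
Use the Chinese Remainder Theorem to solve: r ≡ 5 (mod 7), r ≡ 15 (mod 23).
M = 7 × 23 = 161. M₁ = 23, y₁ ≡ 4 (mod 7). M₂ = 7, y₂ ≡ 10 (mod 23). r = 5×23×4 + 15×7×10 ≡ 61 (mod 161)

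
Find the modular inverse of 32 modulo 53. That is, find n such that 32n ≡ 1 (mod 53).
5

Using Extended Euclidean Algorithm:
gcd(32, 53) = 1
Bezout coefficients: 32 × 5 + 53 × -3 = 1
So 32 × 5 ≡ 1 (mod 53)
The inverse is 5 mod 53 = 5
Verification: 32 × 5 = 160 = 3 × 53 + 1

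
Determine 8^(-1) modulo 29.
8^(-1) ≡ 11 (mod 29). Verification: 8 × 11 = 88 ≡ 1 (mod 29)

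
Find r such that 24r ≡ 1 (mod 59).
24^(-1) ≡ 32 (mod 59). Verification: 24 × 32 = 768 ≡ 1 (mod 59)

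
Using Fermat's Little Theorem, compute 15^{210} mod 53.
13

By Fermat's Little Theorem, a^(p-1) ≡ 1 (mod p) for prime p and gcd(a, p) = 1
Here p = 53, so 15^52 ≡ 1 (mod 53)
We can reduce the exponent: 210 mod 52 = 2
So 15^210 ≡ 15^2 (mod 53)
Computing: 15^2 mod 53 = 13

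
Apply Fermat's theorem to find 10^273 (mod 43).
By Fermat: 10^{42} ≡ 1 (mod 43). 273 ≡ 21 (mod 42). So 10^{273} ≡ 10^{21} ≡ 1 (mod 43)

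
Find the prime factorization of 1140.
2^2 × 3 × 5 × 19

Divide by primes starting from smallest:
1140 ÷ 2 = 570
570 ÷ 2 = 285
285 ÷ 3 = 95
95 ÷ 5 = 19
19 ÷ 19 = 1

1140 = 2^2 × 3 × 5 × 19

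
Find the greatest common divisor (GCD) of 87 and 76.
1

Using the Euclidean algorithm:
87 = 1 × 76 + 11
76 = 6 × 11 + 10
11 = 1 × 10 + 1
10 = 10 × 1 + 0

GCD(87, 76) = 1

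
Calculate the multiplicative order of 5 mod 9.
Powers of 5 mod 9: 5^1≡5, 5^2≡7, 5^3≡8, 5^4≡4, 5^5≡2, 5^6≡1. Order = 6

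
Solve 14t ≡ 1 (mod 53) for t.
19

Using Extended Euclidean Algorithm:
gcd(14, 53) = 1
Bezout coefficients: 14 × 19 + 53 × -5 = 1
So 14 × 19 ≡ 1 (mod 53)
The inverse is 19 mod 53 = 19
Verification: 14 × 19 = 266 = 5 × 53 + 1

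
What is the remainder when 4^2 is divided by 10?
2 = 2 (binary 10). Repeated squaring mod 10: 4^1 ≡ 4; 4^2 ≡ 4² = 16 ≡ 6. So 4^2 ≡ 6 (mod 10).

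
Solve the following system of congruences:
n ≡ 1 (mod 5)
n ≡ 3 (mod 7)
31

Using the Chinese Remainder Theorem:
M = product of moduli = 35
For equation 1: M_1 = 7, 7 ≡ 2 (mod 5), inverse of 7 mod 5 is 3 (check: 2 × 3 = 6 ≡ 1 (mod 5))
For equation 2: M_2 = 5, 5 ≡ 5 (mod 7), inverse of 5 mod 7 is 3 (check: 5 × 3 = 15 ≡ 1 (mod 7))
Combine: n ≡ Σ r_i×M_i×(M_i⁻¹ mod m_i) = 1×7×3 + 3×5×3 = 21 + 45 = 66
66 mod 35 = 31
n ≡ 31 (mod 35)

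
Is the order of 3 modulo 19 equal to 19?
No, the actual order is 18, not 19.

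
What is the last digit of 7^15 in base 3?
Using Fermat: 7^{2} ≡ 1 (mod 3). 15 ≡ 1 (mod 2). So 7^{15} ≡ 7^{1} ≡ 1 (mod 3)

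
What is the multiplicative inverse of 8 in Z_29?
8^(-1) ≡ 11 (mod 29). Verification: 8 × 11 = 88 ≡ 1 (mod 29)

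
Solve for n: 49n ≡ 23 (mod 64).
7

Since gcd(49, 64) = 1 divides 23, a solution exists.
Multiply both sides by the inverse of 49 mod 64:
  49^(-1) mod 64 = 17
  x ≡ 17 × 23 ≡ 391 ≡ 7 (mod 64)
Verification: 49 × 7 = 343 = 5 × 64 + 23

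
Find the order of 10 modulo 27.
Powers of 10 mod 27: 10^1≡10, 10^2≡19, 10^3≡1. Order = 3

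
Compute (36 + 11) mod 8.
7

(36 + 11) = 47
47 mod 8 = 7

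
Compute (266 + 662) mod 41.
26

(266 + 662) = 928
928 mod 41 = 26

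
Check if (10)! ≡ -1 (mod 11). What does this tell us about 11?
(10)! mod 11 = 10. Since this equals -1 (mod 11), Wilson confirms 11 is prime.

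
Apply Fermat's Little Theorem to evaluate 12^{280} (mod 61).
47

By Fermat's Little Theorem, a^(p-1) ≡ 1 (mod p) for prime p and gcd(a, p) = 1
Here p = 61, so 12^60 ≡ 1 (mod 61)
We can reduce the exponent: 280 mod 60 = 40
So 12^280 ≡ 12^40 (mod 61)
Computing: 12^40 mod 61 = 47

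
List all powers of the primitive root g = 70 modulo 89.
g^1, g^2, ..., g^{88} mod 89: {70, 5, 83, 25, 59, 36, 28, 2, 51, 10, 77, 50, 29, 72, 56, 4, 13, 20, 65, 11, 58, 55, 23, 8, 26, 40, 41, 22, 27, 21, 46, 16, 52, 80, 82, 44, 54, 42, 3, 32, 15, 71, 75, 88, 19, 84, 6, 64, 30, 53, 61, 87, 38, 79, 12, 39, 60, 17, 33, 85, 76, 69, 24, 78, 31, 34, 66, 81, 63, 49, 48, 67, 62, 68, 43, 73, 37, 9, 7, 45, 35, 47, 86, 57, 74, 18, 14, 1}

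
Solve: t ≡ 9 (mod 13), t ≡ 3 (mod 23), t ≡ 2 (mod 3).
M = 13 × 23 × 3 = 897. M₁ = 69, y₁ ≡ 10 (mod 13). M₂ = 39, y₂ ≡ 13 (mod 23). M₃ = 299, y₃ ≡ 2 (mod 3). t = 9×69×10 + 3×39×13 + 2×299×2 ≡ 854 (mod 897)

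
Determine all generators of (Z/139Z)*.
Primitive roots mod 139: {2, 3, 12, 15, 17, 18, 19, 21, 22, 26, 32, 40, 50, 53, 56, 58, 61, 68, 70, 72, 73, 85, 88, 90, 92, 93, 98, 101, 102, 104, 108, 109, 110, 111, 114, 115, 119, 123, 126, 128, 130, 132, 134, 135}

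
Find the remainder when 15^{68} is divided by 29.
By Fermat: 15^{28} ≡ 1 (mod 29). 68 = 2×28 + 12. So 15^{68} ≡ 15^{12} ≡ 25 (mod 29)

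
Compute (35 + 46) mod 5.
1

(35 + 46) = 81
81 mod 5 = 1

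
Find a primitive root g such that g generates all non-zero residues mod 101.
p - 1 = 100 has prime divisors 2, 5. h is a primitive root mod 101 iff h^(100/q) ≢ 1 (mod 101) for each such q.
h = 2: 2^50 ≡ 100, 2^20 ≡ 95 (mod 101); none is 1, so 2 has order 100 and is a primitive root.
The smallest primitive root mod 101 is g = 2.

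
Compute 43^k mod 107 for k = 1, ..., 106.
g^1, g^2, ..., g^{106} mod 107: {43, 30, 6, 44, 73, 36, 50, 10, 2, 86, 60, 12, 88, 39, 72, 100, 20, 4, 65, 13, 24, 69, 78, 37, 93, 40, 8, 23, 26, 48, 31, 49, 74, 79, 80, 16, 46, 52, 96, 62, 98, 41, 51, 53, 32, 92, 104, 85, 17, 89, 82, 102, 106, 64, 77, 101, 63, 34, 71, 57, 97, 105, 21, 47, 95, 19, 68, 35, 7, 87, 103, 42, 94, 83, 38, 29, 70, 14, 67, 99, 84, 81, 59, 76, 58, 33, 28, 27, 91, 61, 55, 11, 45, 9, 66, 56, 54, 75, 15, 3, 22, 90, 18, 25, 5, 1}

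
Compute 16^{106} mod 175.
16

Using successive squaring:
Binary expansion of 106: 1101010
Powers of 16 mod 175 (each is the square of the previous):
  16^1 ≡ 16 (mod 175)
  16^2 ≡ 16² = 256 ≡ 81 (mod 175)
  16^4 ≡ 81² = 6561 ≡ 86 (mod 175)
  16^8 ≡ 86² = 7396 ≡ 46 (mod 175)
  16^16 ≡ 46² = 2116 ≡ 16 (mod 175)
  16^32 ≡ 16² = 256 ≡ 81 (mod 175)
  16^64 ≡ 81² = 6561 ≡ 86 (mod 175)
106 = 64 + 32 + 8 + 2, so 16^106 = 16^64 × 16^32 × 16^8 × 16^2 ≡ 86 × 81 × 46 × 81 (mod 175)
Multiplying step by step:
  86 × 81 = 6966 ≡ 141 (mod 175)
  141 × 46 = 6486 ≡ 11 (mod 175)
  11 × 81 = 891 ≡ 16 (mod 175)
Result: 16^106 ≡ 16 (mod 175)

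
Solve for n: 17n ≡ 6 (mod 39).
21

Since gcd(17, 39) = 1 divides 6, a solution exists.
Multiply both sides by the inverse of 17 mod 39:
  17^(-1) mod 39 = 23
  x ≡ 23 × 6 ≡ 138 ≡ 21 (mod 39)
Verification: 17 × 21 = 357 = 9 × 39 + 6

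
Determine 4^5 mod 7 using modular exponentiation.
5 = 4 + 1 (binary 101). Repeated squaring mod 7: 4^1 ≡ 4; 4^2 ≡ 4² = 16 ≡ 2; 4^4 ≡ 2² = 4 ≡ 4. Multiply: 4^5 = 4^4 × 4^1 ≡ 4 × 4 (mod 7): 4 × 4 = 16 ≡ 2. So 4^5 ≡ 2 (mod 7).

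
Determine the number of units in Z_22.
10

Prime factorization: 22 = 2 × 11
Using the formula φ(n) = n × Π(1 - 1/p) for each prime factor p:
φ(22) = 22 × (1 - 1/2) × (1 - 1/11)
φ(22) = 10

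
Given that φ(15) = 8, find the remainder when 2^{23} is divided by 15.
By Euler: 2^{8} ≡ 1 (mod 15) since gcd(2, 15) = 1. 23 = 2×8 + 7. So 2^{23} ≡ 2^{7} ≡ 8 (mod 15)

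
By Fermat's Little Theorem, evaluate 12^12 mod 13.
By Fermat's Little Theorem, 12^{12} ≡ 1 (mod 13) since 13 is prime and gcd(12, 13) = 1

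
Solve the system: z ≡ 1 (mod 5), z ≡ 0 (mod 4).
M = 5 × 4 = 20. M₁ = 4, y₁ ≡ 4 (mod 5). M₂ = 5, y₂ ≡ 1 (mod 4). z = 1×4×4 + 0×5×1 ≡ 16 (mod 20)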